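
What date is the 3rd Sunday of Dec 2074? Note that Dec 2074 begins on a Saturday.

Dec 16, 2074

Dec 2074 begins on a Saturday, so the first Sunday is Dec 2 (1 day later).
The 3rd Sunday is 2 weeks later: 2 + 14 = 16.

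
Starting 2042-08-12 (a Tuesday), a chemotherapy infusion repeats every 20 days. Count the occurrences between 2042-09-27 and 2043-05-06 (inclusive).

Occurrences land 20·i days after 2042-08-12 for i = 0, 1, 2, …
2042-09-27 is 46 days after the start; 46 ÷ 20 = 2 remainder 6; since the remainder is 6, round up to i = 3. First occurrence in the window: #4 on 2042-10-11 (3×20 = 60 days in).
2043-05-06 is 267 days after the start; 267 ÷ 20 = 13 remainder 7. Last occurrence in the window: #14 on 2043-04-29.
Occurrences #4 through #14: 11 in total.

11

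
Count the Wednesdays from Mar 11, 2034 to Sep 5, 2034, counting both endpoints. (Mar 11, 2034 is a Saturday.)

25

Mar 11, 2034 is a Saturday; the first Wednesday on or after it is Mar 15, 2034 (4 days later).
From Mar 15, 2034 to Sep 5, 2034: 16 + 30 + 31 + 30 + 31 + 31 + 5 = 174 days (rest of Mar, Apr, May, Jun, Jul, Aug, Sep).
174 ÷ 7 = 24 full weeks with remainder 6, so 24 more Wednesdays after the first → 25.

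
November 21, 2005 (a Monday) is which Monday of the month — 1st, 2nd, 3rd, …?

3rd

Day 21 falls in week ⌈21/7⌉ of the month.
Days 1–7 hold the 1st Monday, 8–14 the 2nd, 15–21 the 3rd, 22–28 the 4th, 29–31 the 5th.
21 is in the range for the 3rd.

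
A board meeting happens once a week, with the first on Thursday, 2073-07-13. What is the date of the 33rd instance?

2074-02-22

The 33rd occurrence is 32 intervals after the first: 32 × 7 = 224 days after 2073-07-13.
July has 31 days — 18 days to the end of July leaves 206.
August has 31 days (175 left).
September has 30 days (145 left).
October has 31 days (114 left).
November has 30 days (84 left).
December has 31 days (53 left).
January has 31 days (22 left).
22 days into February → 2074-02-22.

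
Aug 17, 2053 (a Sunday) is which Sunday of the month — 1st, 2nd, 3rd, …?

3rd

Day 17 falls in week ⌈17/7⌉ of the month.
Days 1–7 hold the 1st Sunday, 8–14 the 2nd, 15–21 the 3rd, 22–28 the 4th, 29–31 the 5th.
17 is in the range for the 3rd.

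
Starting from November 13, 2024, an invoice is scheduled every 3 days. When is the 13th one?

December 19, 2024

The 13th occurrence is 12 intervals after the first: 12 × 3 = 36 days after November 13, 2024.
November has 30 days — 17 days to the end of November leaves 19.
19 days into December → December 19, 2024.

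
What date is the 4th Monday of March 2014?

March 2014 begins on a Saturday, so the first Monday is March 3 (2 days later).
The 4th Monday is 3 weeks later: 3 + 21 = 24.

2014-03-24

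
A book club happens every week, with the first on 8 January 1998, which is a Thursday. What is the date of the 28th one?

The 28th occurrence is 27 intervals after the first: 27 × 7 = 189 days after 8 January 1998.
January has 31 days — 23 days to the end of January leaves 166.
February has 28 days (138 left).
March has 31 days (107 left).
April has 30 days (77 left).
May has 31 days (46 left).
June has 30 days (16 left).
16 days into July → 16 July 1998.

16 July 1998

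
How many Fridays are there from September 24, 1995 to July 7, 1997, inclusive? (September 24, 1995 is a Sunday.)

93

September 24, 1995 is a Sunday; the first Friday on or after it is September 29, 1995 (5 days later).
From September 29, 1995 to July 7, 1997: 93 + 366 + 188 = 647 days (rest of 1995, 1996, to July 7, 1997 in 1997).
647 ÷ 7 = 92 full weeks with remainder 3, so 92 more Fridays after the first → 93.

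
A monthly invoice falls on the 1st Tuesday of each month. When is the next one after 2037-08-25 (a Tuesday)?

2037-09-01

August 2037 starts on a Saturday, so its 1st Tuesday is 2037-08-04 (3 days in).
That is not after 2037-08-25, so look at September 2037.
September 2037 starts on a Tuesday, so its 1st Tuesday is 2037-09-01.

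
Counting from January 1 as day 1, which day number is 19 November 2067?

323

Days in months before November: 31 + 28 + 31 + 30 + 31 + 30 + 31 + 31 + 30 + 31 = 304.
Plus 19 days into November → day 323.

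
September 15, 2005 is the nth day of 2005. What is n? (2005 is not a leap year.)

Days in months before September: 31 + 28 + 31 + 30 + 31 + 30 + 31 + 31 = 243.
Plus 15 days into September → day 258.

258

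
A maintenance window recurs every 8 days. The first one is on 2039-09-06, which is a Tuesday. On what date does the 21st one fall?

The 21st occurrence is 20 intervals after the first: 20 × 8 = 160 days after 2039-09-06.
September has 30 days — 24 days to the end of September leaves 136.
October has 31 days (105 left).
November has 30 days (75 left).
December has 31 days (44 left).
January has 31 days (13 left).
13 days into February → 2040-02-13.

2040-02-13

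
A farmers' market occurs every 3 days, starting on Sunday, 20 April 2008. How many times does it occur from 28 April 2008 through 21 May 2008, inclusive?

8

Occurrences land 3·i days after 20 April 2008 for i = 0, 1, 2, …
28 April 2008 is 8 days after the start; 8 ÷ 3 = 2 remainder 2; since the remainder is 2, round up to i = 3. First occurrence in the window: #4 on 29 April 2008 (3×3 = 9 days in).
21 May 2008 is 31 days after the start; 31 ÷ 3 = 10 remainder 1. Last occurrence in the window: #11 on 20 May 2008.
Occurrences #4 through #11: 8 in total.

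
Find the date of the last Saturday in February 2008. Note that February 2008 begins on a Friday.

February 2008 begins on a Friday, so the first Saturday is February 2 (1 day later).
February 2008 has 29 days. Adding weeks: 2, 9, 16, 23 — the last one ≤ 29 is the 23rd.

February 23, 2008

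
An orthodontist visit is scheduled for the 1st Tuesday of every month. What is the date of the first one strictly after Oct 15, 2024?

Nov 5, 2024

Oct 2024 starts on a Tuesday, so its 1st Tuesday is Oct 1, 2024.
That is not after Oct 15, 2024, so look at Nov 2024.
Nov 2024 starts on a Friday, so its 1st Tuesday is Nov 5, 2024 (4 days in).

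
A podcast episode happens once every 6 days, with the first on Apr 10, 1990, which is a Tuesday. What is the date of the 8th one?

May 22, 1990

The 8th occurrence is 7 intervals after the first: 7 × 6 = 42 days after Apr 10, 1990.
Apr has 30 days — 20 days to the end of Apr leaves 22.
22 days into May → May 22, 1990.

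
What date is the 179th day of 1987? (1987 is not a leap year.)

January has 31 days (179 − 31 = 148 remain).
February has 28 days (148 − 28 = 120 remain).
March has 31 days (120 − 31 = 89 remain).
April has 30 days (89 − 30 = 59 remain).
May has 31 days (59 − 31 = 28 remain).
28 into June → June 28.

1987-06-28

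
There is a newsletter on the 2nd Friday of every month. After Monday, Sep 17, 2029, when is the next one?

Sep 2029 starts on a Saturday; its first Friday is the 7th, so the 2nd Friday is the 14th — Sep 14, 2029.
That is not after Sep 17, 2029, so look at Oct 2029.
Oct 2029 starts on a Monday; its first Friday is the 5th, so the 2nd Friday is the 12th — Oct 12, 2029.

Oct 12, 2029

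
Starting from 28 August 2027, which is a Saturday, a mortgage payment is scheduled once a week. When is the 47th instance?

The 47th occurrence is 46 intervals after the first: 46 × 7 = 322 days after 28 August 2027.
August has 31 days — 3 days to the end of August leaves 319.
September has 30 days (289 left).
October has 31 days (258 left).
November has 30 days (228 left).
December has 31 days (197 left).
January has 31 days (166 left).
February has 29 days (137 left).
March has 31 days (106 left).
April has 30 days (76 left).
May has 31 days (45 left).
June has 30 days (15 left).
15 days into July → 15 July 2028.

15 July 2028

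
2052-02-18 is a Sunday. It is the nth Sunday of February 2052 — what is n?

3rd

Day 18 falls in week ⌈18/7⌉ of the month.
Days 1–7 hold the 1st Sunday, 8–14 the 2nd, 15–21 the 3rd, 22–28 the 4th, 29–31 the 5th.
18 is in the range for the 3rd.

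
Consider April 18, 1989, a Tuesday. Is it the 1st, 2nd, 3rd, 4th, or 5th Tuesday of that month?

3rd

Day 18 falls in week ⌈18/7⌉ of the month.
Days 1–7 hold the 1st Tuesday, 8–14 the 2nd, 15–21 the 3rd, 22–28 the 4th, 29–31 the 5th.
18 is in the range for the 3rd.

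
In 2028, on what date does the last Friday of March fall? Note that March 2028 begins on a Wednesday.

March 2028 begins on a Wednesday, so the first Friday is March 3 (2 days later).
March 2028 has 31 days. Adding weeks: 3, 10, 17, 24, 31 — the last one ≤ 31 is the 31st.

2028-03-31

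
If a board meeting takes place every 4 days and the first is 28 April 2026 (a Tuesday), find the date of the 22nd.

21 July 2026

The 22nd occurrence is 21 intervals after the first: 21 × 4 = 84 days after 28 April 2026.
April has 30 days — 2 days to the end of April leaves 82.
May has 31 days (51 left).
June has 30 days (21 left).
21 days into July → 21 July 2026.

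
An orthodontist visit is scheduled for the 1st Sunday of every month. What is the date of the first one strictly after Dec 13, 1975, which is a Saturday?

Jan 4, 1976

Dec 1975 starts on a Monday, so its 1st Sunday is Dec 7, 1975 (6 days in).
That is not after Dec 13, 1975, so look at Jan 1976.
Jan 1976 starts on a Thursday, so its 1st Sunday is Jan 4, 1976 (3 days in).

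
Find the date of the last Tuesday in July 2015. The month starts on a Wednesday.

28 July 2015

July 2015 begins on a Wednesday, so the first Tuesday is July 7 (6 days later).
July 2015 has 31 days. Adding weeks: 7, 14, 21, 28 — the last one ≤ 31 is the 28th.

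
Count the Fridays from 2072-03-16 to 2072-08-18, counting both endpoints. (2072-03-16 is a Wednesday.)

22

2072-03-16 is a Wednesday; the first Friday on or after it is 2072-03-18 (2 days later).
From 2072-03-18 to 2072-08-18: 13 + 30 + 31 + 30 + 31 + 18 = 153 days (rest of March, April, May, June, July, August).
153 ÷ 7 = 21 full weeks with remainder 6, so 21 more Fridays after the first → 22.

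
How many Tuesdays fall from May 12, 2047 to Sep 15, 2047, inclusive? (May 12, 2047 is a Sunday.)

18

May 12, 2047 is a Sunday; the first Tuesday on or after it is May 14, 2047 (2 days later).
From May 14, 2047 to Sep 15, 2047: 17 + 30 + 31 + 31 + 15 = 124 days (rest of May, Jun, Jul, Aug, Sep).
124 ÷ 7 = 17 full weeks with remainder 5, so 17 more Tuesdays after the first → 18.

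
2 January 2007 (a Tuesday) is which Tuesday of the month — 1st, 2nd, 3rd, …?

Day 2 falls in week ⌈2/7⌉ of the month.
Days 1–7 hold the 1st Tuesday, 8–14 the 2nd, 15–21 the 3rd, 22–28 the 4th, 29–31 the 5th.
2 is in the range for the 1st.

1st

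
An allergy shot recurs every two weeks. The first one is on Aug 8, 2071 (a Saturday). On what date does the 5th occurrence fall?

Oct 3, 2071

The 5th occurrence is 4 intervals after the first: 4 × 14 = 56 days after Aug 8, 2071.
Aug has 31 days — 23 days to the end of Aug leaves 33.
Sep has 30 days (3 left).
3 days into Oct → Oct 3, 2071.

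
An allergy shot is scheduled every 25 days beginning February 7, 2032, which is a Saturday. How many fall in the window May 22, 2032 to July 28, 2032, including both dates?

2

Occurrences land 25·i days after February 7, 2032 for i = 0, 1, 2, …
May 22, 2032 is 105 days after the start; 105 ÷ 25 = 4 remainder 5; since the remainder is 5, round up to i = 5. First occurrence in the window: #6 on June 11, 2032 (5×25 = 125 days in).
July 28, 2032 is 172 days after the start; 172 ÷ 25 = 6 remainder 22. Last occurrence in the window: #7 on July 6, 2032.
Occurrences #6 through #7: 2 in total.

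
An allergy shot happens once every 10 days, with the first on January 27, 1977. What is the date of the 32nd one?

The 32nd occurrence is 31 intervals after the first: 31 × 10 = 310 days after January 27, 1977.
January has 31 days — 4 days to the end of January leaves 306.
February has 28 days (278 left).
March has 31 days (247 left).
April has 30 days (217 left).
May has 31 days (186 left).
June has 30 days (156 left).
July has 31 days (125 left).
August has 31 days (94 left).
September has 30 days (64 left).
October has 31 days (33 left).
November has 30 days (3 left).
3 days into December → December 3, 1977.

December 3, 1977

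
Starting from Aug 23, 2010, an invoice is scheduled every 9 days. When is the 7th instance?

The 7th occurrence is 6 intervals after the first: 6 × 9 = 54 days after Aug 23, 2010.
Aug has 31 days — 8 days to the end of Aug leaves 46.
Sep has 30 days (16 left).
16 days into Oct → Oct 16, 2010.

Oct 16, 2010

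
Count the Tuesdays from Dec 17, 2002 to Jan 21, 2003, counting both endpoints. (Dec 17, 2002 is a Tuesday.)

Dec 17, 2002 is a Tuesday; the first Tuesday on or after it is Dec 17, 2002.
From Dec 17, 2002 to Jan 21, 2003: 14 + 21 = 35 days (rest of Dec, Jan).
35 ÷ 7 = 5 full weeks with remainder 0, so 5 more Tuesdays after the first → 6.

6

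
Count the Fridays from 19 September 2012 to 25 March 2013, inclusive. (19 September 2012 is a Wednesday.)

27

19 September 2012 is a Wednesday; the first Friday on or after it is 21 September 2012 (2 days later).
From 21 September 2012 to 25 March 2013: 9 + 31 + 30 + 31 + 31 + 28 + 25 = 185 days (rest of September, October, November, December, January, February, March).
185 ÷ 7 = 26 full weeks with remainder 3, so 26 more Fridays after the first → 27.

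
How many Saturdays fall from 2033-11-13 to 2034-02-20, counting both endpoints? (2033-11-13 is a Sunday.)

2033-11-13 is a Sunday; the first Saturday on or after it is 2033-11-19 (6 days later).
From 2033-11-19 to 2034-02-20: 11 + 31 + 31 + 20 = 93 days (rest of November, December, January, February).
93 ÷ 7 = 13 full weeks with remainder 2, so 13 more Saturdays after the first → 14.

14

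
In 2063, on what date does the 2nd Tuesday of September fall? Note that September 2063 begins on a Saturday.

September 2063 begins on a Saturday, so the first Tuesday is September 4 (3 days later).
The 2nd Tuesday is 1 weeks later: 4 + 7 = 11.

September 11, 2063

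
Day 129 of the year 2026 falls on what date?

January has 31 days (129 − 31 = 98 remain).
February has 28 days (98 − 28 = 70 remain).
March has 31 days (70 − 31 = 39 remain).
April has 30 days (39 − 30 = 9 remain).
9 into May → May 9.

9 May 2026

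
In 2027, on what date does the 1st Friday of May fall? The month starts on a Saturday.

May 2027 begins on a Saturday, so the first Friday is May 7 (6 days later).

2027-05-07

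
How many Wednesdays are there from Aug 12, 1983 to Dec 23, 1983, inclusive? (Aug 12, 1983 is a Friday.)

19

Aug 12, 1983 is a Friday; the first Wednesday on or after it is Aug 17, 1983 (5 days later).
From Aug 17, 1983 to Dec 23, 1983: 14 + 30 + 31 + 30 + 23 = 128 days (rest of Aug, Sep, Oct, Nov, Dec).
128 ÷ 7 = 18 full weeks with remainder 2, so 18 more Wednesdays after the first → 19.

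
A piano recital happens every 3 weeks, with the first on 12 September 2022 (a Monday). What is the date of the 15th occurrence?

The 15th occurrence is 14 intervals after the first: 14 × 21 = 294 days after 12 September 2022.
September has 30 days — 18 days to the end of September leaves 276.
October has 31 days (245 left).
November has 30 days (215 left).
December has 31 days (184 left).
January has 31 days (153 left).
February has 28 days (125 left).
March has 31 days (94 left).
April has 30 days (64 left).
May has 31 days (33 left).
June has 30 days (3 left).
3 days into July → 3 July 2023.

3 July 2023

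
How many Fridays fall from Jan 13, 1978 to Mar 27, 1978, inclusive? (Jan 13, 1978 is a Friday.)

11

Jan 13, 1978 is a Friday; the first Friday on or after it is Jan 13, 1978.
From Jan 13, 1978 to Mar 27, 1978: 18 + 28 + 27 = 73 days (rest of Jan, Feb, Mar).
73 ÷ 7 = 10 full weeks with remainder 3, so 10 more Fridays after the first → 11.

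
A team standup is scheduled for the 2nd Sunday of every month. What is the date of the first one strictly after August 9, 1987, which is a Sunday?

August 1987 starts on a Saturday; its first Sunday is the 2nd, so the 2nd Sunday is the 9th — August 9, 1987.
That is not after August 9, 1987, so look at September 1987.
September 1987 starts on a Tuesday; its first Sunday is the 6th, so the 2nd Sunday is the 13th — September 13, 1987.

September 13, 1987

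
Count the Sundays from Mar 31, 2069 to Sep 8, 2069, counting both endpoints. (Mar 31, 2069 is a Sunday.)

24

Mar 31, 2069 is a Sunday; the first Sunday on or after it is Mar 31, 2069.
From Mar 31, 2069 to Sep 8, 2069: 0 + 30 + 31 + 30 + 31 + 31 + 8 = 161 days (rest of Mar, Apr, May, Jun, Jul, Aug, Sep).
161 ÷ 7 = 23 full weeks with remainder 0, so 23 more Sundays after the first → 24.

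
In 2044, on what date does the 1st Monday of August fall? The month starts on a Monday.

August 2044 begins on a Monday, so the first Monday is August 1.

2044-08-01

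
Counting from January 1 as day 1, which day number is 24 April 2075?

114

Days in months before April: 31 + 28 + 31 = 90.
Plus 24 days into April → day 114.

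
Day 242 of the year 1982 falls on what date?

30 August 1982

January has 31 days (242 − 31 = 211 remain).
February has 28 days (211 − 28 = 183 remain).
March has 31 days (183 − 31 = 152 remain).
April has 30 days (152 − 30 = 122 remain).
May has 31 days (122 − 31 = 91 remain).
June has 30 days (91 − 30 = 61 remain).
July has 31 days (61 − 31 = 30 remain).
30 into August → August 30.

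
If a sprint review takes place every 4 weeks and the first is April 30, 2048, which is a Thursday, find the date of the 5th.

August 20, 2048

The 5th occurrence is 4 intervals after the first: 4 × 28 = 112 days after April 30, 2048.
April has 30 days — 0 days to the end of April leaves 112.
May has 31 days (81 left).
June has 30 days (51 left).
July has 31 days (20 left).
20 days into August → August 20, 2048.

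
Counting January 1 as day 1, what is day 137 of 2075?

Jan has 31 days (137 − 31 = 106 remain).
Feb has 28 days (106 − 28 = 78 remain).
Mar has 31 days (78 − 31 = 47 remain).
Apr has 30 days (47 − 30 = 17 remain).
17 into May → May 17.

May 17, 2075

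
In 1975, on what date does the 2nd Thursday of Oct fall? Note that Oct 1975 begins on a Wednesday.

Oct 1975 begins on a Wednesday, so the first Thursday is Oct 2 (1 day later).
The 2nd Thursday is 1 weeks later: 2 + 7 = 9.

Oct 9, 1975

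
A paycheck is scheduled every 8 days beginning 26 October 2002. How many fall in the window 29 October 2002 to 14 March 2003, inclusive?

Occurrences land 8·i days after 26 October 2002 for i = 0, 1, 2, …
29 October 2002 is 3 days after the start; 3 ÷ 8 = 0 remainder 3; since the remainder is 3, round up to i = 1. First occurrence in the window: #2 on 3 November 2002 (1×8 = 8 days in).
14 March 2003 is 139 days after the start; 139 ÷ 8 = 17 remainder 3. Last occurrence in the window: #18 on 11 March 2003.
Occurrences #2 through #18: 17 in total.

17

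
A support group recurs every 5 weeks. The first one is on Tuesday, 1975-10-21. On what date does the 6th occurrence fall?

The 6th occurrence is 5 intervals after the first: 5 × 35 = 175 days after 1975-10-21.
October has 31 days — 10 days to the end of October leaves 165.
November has 30 days (135 left).
December has 31 days (104 left).
January has 31 days (73 left).
February has 29 days (44 left).
March has 31 days (13 left).
13 days into April → 1976-04-13.

1976-04-13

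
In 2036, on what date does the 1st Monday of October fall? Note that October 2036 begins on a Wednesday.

6 October 2036

October 2036 begins on a Wednesday, so the first Monday is October 6 (5 days later).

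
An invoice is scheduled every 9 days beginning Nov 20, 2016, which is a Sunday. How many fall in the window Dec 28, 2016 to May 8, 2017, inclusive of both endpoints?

14

Occurrences land 9·i days after Nov 20, 2016 for i = 0, 1, 2, …
Dec 28, 2016 is 38 days after the start; 38 ÷ 9 = 4 remainder 2; since the remainder is 2, round up to i = 5. First occurrence in the window: #6 on Jan 4, 2017 (5×9 = 45 days in).
May 8, 2017 is 169 days after the start; 169 ÷ 9 = 18 remainder 7. Last occurrence in the window: #19 on May 1, 2017.
Occurrences #6 through #19: 14 in total.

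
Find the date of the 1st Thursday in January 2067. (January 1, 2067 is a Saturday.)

6 January 2067

January 2067 begins on a Saturday, so the first Thursday is January 6 (5 days later).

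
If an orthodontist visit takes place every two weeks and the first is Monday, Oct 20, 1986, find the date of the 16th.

The 16th occurrence is 15 intervals after the first: 15 × 14 = 210 days after Oct 20, 1986.
Oct has 31 days — 11 days to the end of Oct leaves 199.
Nov has 30 days (169 left).
Dec has 31 days (138 left).
Jan has 31 days (107 left).
Feb has 28 days (79 left).
Mar has 31 days (48 left).
Apr has 30 days (18 left).
18 days into May → May 18, 1987.

May 18, 1987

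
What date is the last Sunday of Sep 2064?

The first Sunday of Sep 2064 is Sep 7.
Sep 2064 has 30 days. Adding weeks: 7, 14, 21, 28 — the last one ≤ 30 is the 28th.

Sep 28, 2064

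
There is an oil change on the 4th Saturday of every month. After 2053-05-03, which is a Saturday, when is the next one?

2053-05-24

May 2053 starts on a Thursday; its first Saturday is the 3rd, so the 4th Saturday is the 24th — 2053-05-24.
2053-05-24 is after 2053-05-03, so that is the next one.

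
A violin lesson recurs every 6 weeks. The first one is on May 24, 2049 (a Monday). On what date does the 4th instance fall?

September 27, 2049

The 4th occurrence is 3 intervals after the first: 3 × 42 = 126 days after May 24, 2049.
May has 31 days — 7 days to the end of May leaves 119.
June has 30 days (89 left).
July has 31 days (58 left).
August has 31 days (27 left).
27 days into September → September 27, 2049.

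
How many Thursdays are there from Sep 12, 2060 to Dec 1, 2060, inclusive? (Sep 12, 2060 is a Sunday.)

11

Sep 12, 2060 is a Sunday; the first Thursday on or after it is Sep 16, 2060 (4 days later).
From Sep 16, 2060 to Dec 1, 2060: 14 + 31 + 30 + 1 = 76 days (rest of Sep, Oct, Nov, Dec).
76 ÷ 7 = 10 full weeks with remainder 6, so 10 more Thursdays after the first → 11.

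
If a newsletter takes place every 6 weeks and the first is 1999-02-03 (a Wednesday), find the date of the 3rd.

The 3rd occurrence is 2 intervals after the first: 2 × 42 = 84 days after 1999-02-03.
February has 28 days — 25 days to the end of February leaves 59.
March has 31 days (28 left).
28 days into April → 1999-04-28.

1999-04-28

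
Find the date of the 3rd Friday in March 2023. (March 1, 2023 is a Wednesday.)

March 17, 2023

March 2023 begins on a Wednesday, so the first Friday is March 3 (2 days later).
The 3rd Friday is 2 weeks later: 3 + 14 = 17.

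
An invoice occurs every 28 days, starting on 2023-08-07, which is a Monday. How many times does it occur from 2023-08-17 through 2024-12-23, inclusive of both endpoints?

Occurrences land 28·i days after 2023-08-07 for i = 0, 1, 2, …
2023-08-17 is 10 days after the start; 10 ÷ 28 = 0 remainder 10; since the remainder is 10, round up to i = 1. First occurrence in the window: #2 on 2023-09-04 (1×28 = 28 days in).
2024-12-23 is 504 days after the start; 504 ÷ 28 = 18 remainder 0. Last occurrence in the window: #19 on 2024-12-23.
Occurrences #2 through #19: 18 in total.

18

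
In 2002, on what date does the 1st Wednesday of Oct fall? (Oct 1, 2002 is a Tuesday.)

Oct 2002 begins on a Tuesday, so the first Wednesday is Oct 2 (1 day later).

Oct 2, 2002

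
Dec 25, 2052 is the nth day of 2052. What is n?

360

Days in months before Dec: 31 + 29 + 31 + 30 + 31 + 30 + 31 + 31 + 30 + 31 + 30 = 335.
Plus 25 days into Dec → day 360.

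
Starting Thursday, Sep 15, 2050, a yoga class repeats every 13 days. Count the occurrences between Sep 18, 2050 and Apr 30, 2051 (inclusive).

17

Occurrences land 13·i days after Sep 15, 2050 for i = 0, 1, 2, …
Sep 18, 2050 is 3 days after the start; 3 ÷ 13 = 0 remainder 3; since the remainder is 3, round up to i = 1. First occurrence in the window: #2 on Sep 28, 2050 (1×13 = 13 days in).
Apr 30, 2051 is 227 days after the start; 227 ÷ 13 = 17 remainder 6. Last occurrence in the window: #18 on Apr 24, 2051.
Occurrences #2 through #18: 17 in total.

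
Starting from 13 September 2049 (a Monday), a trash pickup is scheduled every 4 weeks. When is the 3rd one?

8 November 2049

The 3rd occurrence is 2 intervals after the first: 2 × 28 = 56 days after 13 September 2049.
September has 30 days — 17 days to the end of September leaves 39.
October has 31 days (8 left).
8 days into November → 8 November 2049.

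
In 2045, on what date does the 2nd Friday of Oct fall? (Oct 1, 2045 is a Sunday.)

Oct 2045 begins on a Sunday, so the first Friday is Oct 6 (5 days later).
The 2nd Friday is 1 weeks later: 6 + 7 = 13.

Oct 13, 2045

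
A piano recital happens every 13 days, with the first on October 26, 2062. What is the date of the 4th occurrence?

The 4th occurrence is 3 intervals after the first: 3 × 13 = 39 days after October 26, 2062.
October has 31 days — 5 days to the end of October leaves 34.
November has 30 days (4 left).
4 days into December → December 4, 2062.

December 4, 2062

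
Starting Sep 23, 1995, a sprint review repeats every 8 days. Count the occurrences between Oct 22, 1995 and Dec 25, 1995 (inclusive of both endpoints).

8

Occurrences land 8·i days after Sep 23, 1995 for i = 0, 1, 2, …
Oct 22, 1995 is 29 days after the start; 29 ÷ 8 = 3 remainder 5; since the remainder is 5, round up to i = 4. First occurrence in the window: #5 on Oct 25, 1995 (4×8 = 32 days in).
Dec 25, 1995 is 93 days after the start; 93 ÷ 8 = 11 remainder 5. Last occurrence in the window: #12 on Dec 20, 1995.
Occurrences #5 through #12: 8 in total.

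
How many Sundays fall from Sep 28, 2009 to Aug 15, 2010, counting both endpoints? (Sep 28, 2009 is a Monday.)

Sep 28, 2009 is a Monday; the first Sunday on or after it is Oct 4, 2009 (6 days later).
From Oct 4, 2009 to Aug 15, 2010: 27 + 30 + 31 + 31 + 28 + 31 + 30 + 31 + 30 + 31 + 15 = 315 days (rest of Oct, Nov, Dec, Jan, Feb, Mar, Apr, May, Jun, Jul, Aug).
315 ÷ 7 = 45 full weeks with remainder 0, so 45 more Sundays after the first → 46.

46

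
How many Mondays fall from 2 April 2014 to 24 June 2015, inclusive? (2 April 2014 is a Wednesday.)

64

2 April 2014 is a Wednesday; the first Monday on or after it is 7 April 2014 (5 days later).
From 7 April 2014 to 24 June 2015: 268 + 175 = 443 days (rest of 2014, to 24 June 2015 in 2015).
443 ÷ 7 = 63 full weeks with remainder 2, so 63 more Mondays after the first → 64.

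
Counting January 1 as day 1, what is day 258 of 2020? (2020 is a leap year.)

Jan has 31 days (258 − 31 = 227 remain).
Feb has 29 days (227 − 29 = 198 remain).
Mar has 31 days (198 − 31 = 167 remain).
Apr has 30 days (167 − 30 = 137 remain).
May has 31 days (137 − 31 = 106 remain).
Jun has 30 days (106 − 30 = 76 remain).
Jul has 31 days (76 − 31 = 45 remain).
Aug has 31 days (45 − 31 = 14 remain).
14 into Sep → Sep 14.

Sep 14, 2020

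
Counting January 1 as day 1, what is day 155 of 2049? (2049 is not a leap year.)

January has 31 days (155 − 31 = 124 remain).
February has 28 days (124 − 28 = 96 remain).
March has 31 days (96 − 31 = 65 remain).
April has 30 days (65 − 30 = 35 remain).
May has 31 days (35 − 31 = 4 remain).
4 into June → June 4.

2049-06-04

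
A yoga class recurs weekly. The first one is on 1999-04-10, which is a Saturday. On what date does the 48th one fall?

The 48th occurrence is 47 intervals after the first: 47 × 7 = 329 days after 1999-04-10.
April has 30 days — 20 days to the end of April leaves 309.
May has 31 days (278 left).
June has 30 days (248 left).
July has 31 days (217 left).
August has 31 days (186 left).
September has 30 days (156 left).
October has 31 days (125 left).
November has 30 days (95 left).
December has 31 days (64 left).
January has 31 days (33 left).
February has 29 days (4 left).
4 days into March → 2000-03-04.

2000-03-04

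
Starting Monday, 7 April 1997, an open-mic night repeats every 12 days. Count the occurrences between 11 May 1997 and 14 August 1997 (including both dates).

Occurrences land 12·i days after 7 April 1997 for i = 0, 1, 2, …
11 May 1997 is 34 days after the start; 34 ÷ 12 = 2 remainder 10; since the remainder is 10, round up to i = 3. First occurrence in the window: #4 on 13 May 1997 (3×12 = 36 days in).
14 August 1997 is 129 days after the start; 129 ÷ 12 = 10 remainder 9. Last occurrence in the window: #11 on 5 August 1997.
Occurrences #4 through #11: 8 in total.

8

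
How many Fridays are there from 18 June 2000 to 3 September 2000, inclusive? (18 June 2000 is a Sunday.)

18 June 2000 is a Sunday; the first Friday on or after it is 23 June 2000 (5 days later).
From 23 June 2000 to 3 September 2000: 7 + 31 + 31 + 3 = 72 days (rest of June, July, August, September).
72 ÷ 7 = 10 full weeks with remainder 2, so 10 more Fridays after the first → 11.

11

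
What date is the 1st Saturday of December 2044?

December 2044 begins on a Thursday, so the first Saturday is December 3 (2 days later).

2044-12-03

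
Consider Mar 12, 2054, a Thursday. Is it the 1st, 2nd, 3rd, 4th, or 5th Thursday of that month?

2nd

Day 12 falls in week ⌈12/7⌉ of the month.
Days 1–7 hold the 1st Thursday, 8–14 the 2nd, 15–21 the 3rd, 22–28 the 4th, 29–31 the 5th.
12 is in the range for the 2nd.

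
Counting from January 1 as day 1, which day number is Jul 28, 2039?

209

Days in months before Jul: 31 + 28 + 31 + 30 + 31 + 30 = 181.
Plus 28 days into Jul → day 209.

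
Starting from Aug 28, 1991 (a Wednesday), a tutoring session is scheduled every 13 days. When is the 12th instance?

Jan 18, 1992

The 12th occurrence is 11 intervals after the first: 11 × 13 = 143 days after Aug 28, 1991.
Aug has 31 days — 3 days to the end of Aug leaves 140.
Sep has 30 days (110 left).
Oct has 31 days (79 left).
Nov has 30 days (49 left).
Dec has 31 days (18 left).
18 days into Jan → Jan 18, 1992.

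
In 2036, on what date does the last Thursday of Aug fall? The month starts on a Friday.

Aug 28, 2036

Aug 2036 begins on a Friday, so the first Thursday is Aug 7 (6 days later).
Aug 2036 has 31 days. Adding weeks: 7, 14, 21, 28 — the last one ≤ 31 is the 28th.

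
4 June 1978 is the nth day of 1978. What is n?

Days in months before June: 31 + 28 + 31 + 30 + 31 = 151.
Plus 4 days into June → day 155.

155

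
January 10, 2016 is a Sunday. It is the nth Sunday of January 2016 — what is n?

Day 10 falls in week ⌈10/7⌉ of the month.
Days 1–7 hold the 1st Sunday, 8–14 the 2nd, 15–21 the 3rd, 22–28 the 4th, 29–31 the 5th.
10 is in the range for the 2nd.

2nd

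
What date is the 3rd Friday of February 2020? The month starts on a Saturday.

February 2020 begins on a Saturday, so the first Friday is February 7 (6 days later).
The 3rd Friday is 2 weeks later: 7 + 14 = 21.

2020-02-21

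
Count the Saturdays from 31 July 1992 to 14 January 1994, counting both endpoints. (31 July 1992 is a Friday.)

31 July 1992 is a Friday; the first Saturday on or after it is 1 August 1992 (1 day later).
From 1 August 1992 to 14 January 1994: 152 + 365 + 14 = 531 days (rest of 1992, 1993, to 14 January 1994 in 1994).
531 ÷ 7 = 75 full weeks with remainder 6, so 75 more Saturdays after the first → 76.

76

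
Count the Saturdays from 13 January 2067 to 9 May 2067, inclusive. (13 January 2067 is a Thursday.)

13 January 2067 is a Thursday; the first Saturday on or after it is 15 January 2067 (2 days later).
From 15 January 2067 to 9 May 2067: 16 + 28 + 31 + 30 + 9 = 114 days (rest of January, February, March, April, May).
114 ÷ 7 = 16 full weeks with remainder 2, so 16 more Saturdays after the first → 17.

17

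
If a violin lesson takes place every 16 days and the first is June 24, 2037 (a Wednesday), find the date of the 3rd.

The 3rd occurrence is 2 intervals after the first: 2 × 16 = 32 days after June 24, 2037.
June has 30 days — 6 days to the end of June leaves 26.
26 days into July → July 26, 2037.

July 26, 2037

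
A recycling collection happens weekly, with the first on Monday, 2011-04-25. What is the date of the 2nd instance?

The 2nd occurrence is 1 interval after the first: 1 × 7 = 7 days after 2011-04-25.
April has 30 days — 5 days to the end of April leaves 2.
2 days into May → 2011-05-02.

2011-05-02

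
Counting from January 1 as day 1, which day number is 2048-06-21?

Days in months before June: 31 + 29 + 31 + 30 + 31 = 152.
Plus 21 days into June → day 173.

173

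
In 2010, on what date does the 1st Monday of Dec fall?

Dec 6, 2010

The first Monday of Dec 2010 is Dec 6.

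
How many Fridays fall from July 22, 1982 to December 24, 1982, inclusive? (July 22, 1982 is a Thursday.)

23

July 22, 1982 is a Thursday; the first Friday on or after it is July 23, 1982 (1 day later).
From July 23, 1982 to December 24, 1982: 8 + 31 + 30 + 31 + 30 + 24 = 154 days (rest of July, August, September, October, November, December).
154 ÷ 7 = 22 full weeks with remainder 0, so 22 more Fridays after the first → 23.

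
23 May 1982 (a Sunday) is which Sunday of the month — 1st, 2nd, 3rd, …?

Day 23 falls in week ⌈23/7⌉ of the month.
Days 1–7 hold the 1st Sunday, 8–14 the 2nd, 15–21 the 3rd, 22–28 the 4th, 29–31 the 5th.
23 is in the range for the 4th.

4th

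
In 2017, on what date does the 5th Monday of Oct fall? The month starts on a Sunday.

Oct 2017 begins on a Sunday, so the first Monday is Oct 2 (1 day later).
The 5th Monday is 4 weeks later: 2 + 28 = 30.

Oct 30, 2017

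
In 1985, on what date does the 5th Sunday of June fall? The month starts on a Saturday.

June 1985 begins on a Saturday, so the first Sunday is June 2 (1 day later).
The 5th Sunday is 4 weeks later: 2 + 28 = 30.

June 30, 1985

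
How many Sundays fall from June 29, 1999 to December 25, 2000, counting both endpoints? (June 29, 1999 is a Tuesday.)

June 29, 1999 is a Tuesday; the first Sunday on or after it is July 4, 1999 (5 days later).
From July 4, 1999 to December 25, 2000: 180 + 360 = 540 days (rest of 1999, to December 25, 2000 in 2000).
540 ÷ 7 = 77 full weeks with remainder 1, so 77 more Sundays after the first → 78.

78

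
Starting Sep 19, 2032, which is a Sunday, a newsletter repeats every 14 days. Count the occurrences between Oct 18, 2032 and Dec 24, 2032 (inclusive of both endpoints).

4

Occurrences land 14·i days after Sep 19, 2032 for i = 0, 1, 2, …
Oct 18, 2032 is 29 days after the start; 29 ÷ 14 = 2 remainder 1; since the remainder is 1, round up to i = 3. First occurrence in the window: #4 on Oct 31, 2032 (3×14 = 42 days in).
Dec 24, 2032 is 96 days after the start; 96 ÷ 14 = 6 remainder 12. Last occurrence in the window: #7 on Dec 12, 2032.
Occurrences #4 through #7: 4 in total.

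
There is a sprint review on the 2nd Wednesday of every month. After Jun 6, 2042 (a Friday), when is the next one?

Jun 11, 2042

Jun 2042 starts on a Sunday; its first Wednesday is the 4th, so the 2nd Wednesday is the 11th — Jun 11, 2042.
Jun 11, 2042 is after Jun 6, 2042, so that is the next one.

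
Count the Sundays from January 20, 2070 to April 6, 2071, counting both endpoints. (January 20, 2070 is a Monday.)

January 20, 2070 is a Monday; the first Sunday on or after it is January 26, 2070 (6 days later).
From January 26, 2070 to April 6, 2071: 339 + 96 = 435 days (rest of 2070, to April 6, 2071 in 2071).
435 ÷ 7 = 62 full weeks with remainder 1, so 62 more Sundays after the first → 63.

63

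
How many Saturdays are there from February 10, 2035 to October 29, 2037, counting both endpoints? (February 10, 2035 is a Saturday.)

February 10, 2035 is a Saturday; the first Saturday on or after it is February 10, 2035.
From February 10, 2035 to October 29, 2037: 324 + 366 + 302 = 992 days (rest of 2035, 2036, to October 29, 2037 in 2037).
992 ÷ 7 = 141 full weeks with remainder 5, so 141 more Saturdays after the first → 142.

142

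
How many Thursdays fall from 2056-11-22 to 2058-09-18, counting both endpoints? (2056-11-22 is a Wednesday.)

95

2056-11-22 is a Wednesday; the first Thursday on or after it is 2056-11-23 (1 day later).
From 2056-11-23 to 2058-09-18: 38 + 365 + 261 = 664 days (rest of 2056, 2057, to 2058-09-18 in 2058).
664 ÷ 7 = 94 full weeks with remainder 6, so 94 more Thursdays after the first → 95.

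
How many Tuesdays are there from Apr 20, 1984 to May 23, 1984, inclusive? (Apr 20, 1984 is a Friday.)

5

Apr 20, 1984 is a Friday; the first Tuesday on or after it is Apr 24, 1984 (4 days later).
From Apr 24, 1984 to May 23, 1984: 6 + 23 = 29 days (rest of Apr, May).
29 ÷ 7 = 4 full weeks with remainder 1, so 4 more Tuesdays after the first → 5.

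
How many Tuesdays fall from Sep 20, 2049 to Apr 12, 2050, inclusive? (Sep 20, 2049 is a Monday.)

30

Sep 20, 2049 is a Monday; the first Tuesday on or after it is Sep 21, 2049 (1 day later).
From Sep 21, 2049 to Apr 12, 2050: 9 + 31 + 30 + 31 + 31 + 28 + 31 + 12 = 203 days (rest of Sep, Oct, Nov, Dec, Jan, Feb, Mar, Apr).
203 ÷ 7 = 29 full weeks with remainder 0, so 29 more Tuesdays after the first → 30.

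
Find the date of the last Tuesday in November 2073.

November 28, 2073

The first Tuesday of November 2073 is November 7.
November 2073 has 30 days. Adding weeks: 7, 14, 21, 28 — the last one ≤ 30 is the 28th.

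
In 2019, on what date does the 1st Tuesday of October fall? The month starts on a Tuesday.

1 October 2019

October 2019 begins on a Tuesday, so the first Tuesday is October 1.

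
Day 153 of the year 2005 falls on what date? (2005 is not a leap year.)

2005-06-02

January has 31 days (153 − 31 = 122 remain).
February has 28 days (122 − 28 = 94 remain).
March has 31 days (94 − 31 = 63 remain).
April has 30 days (63 − 30 = 33 remain).
May has 31 days (33 − 31 = 2 remain).
2 into June → June 2.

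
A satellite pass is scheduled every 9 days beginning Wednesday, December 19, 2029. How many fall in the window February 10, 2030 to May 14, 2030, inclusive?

Occurrences land 9·i days after December 19, 2029 for i = 0, 1, 2, …
February 10, 2030 is 53 days after the start; 53 ÷ 9 = 5 remainder 8; since the remainder is 8, round up to i = 6. First occurrence in the window: #7 on February 11, 2030 (6×9 = 54 days in).
May 14, 2030 is 146 days after the start; 146 ÷ 9 = 16 remainder 2. Last occurrence in the window: #17 on May 12, 2030.
Occurrences #7 through #17: 11 in total.

11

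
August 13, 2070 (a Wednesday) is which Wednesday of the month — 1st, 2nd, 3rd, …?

2nd

Day 13 falls in week ⌈13/7⌉ of the month.
Days 1–7 hold the 1st Wednesday, 8–14 the 2nd, 15–21 the 3rd, 22–28 the 4th, 29–31 the 5th.
13 is in the range for the 2nd.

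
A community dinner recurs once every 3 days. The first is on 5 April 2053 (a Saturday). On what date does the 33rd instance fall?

10 July 2053

The 33rd occurrence is 32 intervals after the first: 32 × 3 = 96 days after 5 April 2053.
April has 30 days — 25 days to the end of April leaves 71.
May has 31 days (40 left).
June has 30 days (10 left).
10 days into July → 10 July 2053.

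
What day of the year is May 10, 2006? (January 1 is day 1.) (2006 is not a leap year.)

130

Days in months before May: 31 + 28 + 31 + 30 = 120.
Plus 10 days into May → day 130.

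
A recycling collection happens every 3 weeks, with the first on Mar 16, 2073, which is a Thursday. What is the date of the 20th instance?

The 20th occurrence is 19 intervals after the first: 19 × 21 = 399 days after Mar 16, 2073.
Mar has 31 days — 15 days to the end of Mar leaves 384.
Apr has 30 days (354 left).
May has 31 days (323 left).
Jun has 30 days (293 left).
Jul has 31 days (262 left).
Aug has 31 days (231 left).
Sep has 30 days (201 left).
Oct has 31 days (170 left).
Nov has 30 days (140 left).
Dec has 31 days (109 left).
Jan has 31 days (78 left).
Feb has 28 days (50 left).
Mar has 31 days (19 left).
19 days into Apr → Apr 19, 2074.

Apr 19, 2074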